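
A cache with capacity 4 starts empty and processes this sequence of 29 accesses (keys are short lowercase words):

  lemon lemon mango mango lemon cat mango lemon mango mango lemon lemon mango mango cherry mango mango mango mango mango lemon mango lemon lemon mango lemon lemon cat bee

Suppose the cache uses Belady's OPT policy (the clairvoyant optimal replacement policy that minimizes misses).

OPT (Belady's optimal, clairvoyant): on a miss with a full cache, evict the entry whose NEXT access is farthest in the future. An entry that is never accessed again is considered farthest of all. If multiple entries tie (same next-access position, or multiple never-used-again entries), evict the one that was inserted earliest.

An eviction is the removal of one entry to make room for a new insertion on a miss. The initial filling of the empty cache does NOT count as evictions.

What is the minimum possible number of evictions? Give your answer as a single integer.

OPT (Belady) simulation (capacity=4):
  1. access lemon: MISS. Cache: [lemon]
  2. access lemon: HIT. Next use of lemon: step 5. Cache: [lemon]
  3. access mango: MISS. Cache: [lemon mango]
  4. access mango: HIT. Next use of mango: step 7. Cache: [lemon mango]
  5. access lemon: HIT. Next use of lemon: step 8. Cache: [lemon mango]
  6. access cat: MISS. Cache: [lemon mango cat]
  7. access mango: HIT. Next use of mango: step 9. Cache: [lemon mango cat]
  8. access lemon: HIT. Next use of lemon: step 11. Cache: [lemon mango cat]
  9. access mango: HIT. Next use of mango: step 10. Cache: [lemon mango cat]
  10. access mango: HIT. Next use of mango: step 13. Cache: [lemon mango cat]
  11. access lemon: HIT. Next use of lemon: step 12. Cache: [lemon mango cat]
  12. access lemon: HIT. Next use of lemon: step 21. Cache: [lemon mango cat]
  13. access mango: HIT. Next use of mango: step 14. Cache: [lemon mango cat]
  14. access mango: HIT. Next use of mango: step 16. Cache: [lemon mango cat]
  15. access cherry: MISS. Cache: [lemon mango cat cherry]
  16. access mango: HIT. Next use of mango: step 17. Cache: [lemon mango cat cherry]
  17. access mango: HIT. Next use of mango: step 18. Cache: [lemon mango cat cherry]
  18. access mango: HIT. Next use of mango: step 19. Cache: [lemon mango cat cherry]
  19. access mango: HIT. Next use of mango: step 20. Cache: [lemon mango cat cherry]
  20. access mango: HIT. Next use of mango: step 22. Cache: [lemon mango cat cherry]
  21. access lemon: HIT. Next use of lemon: step 23. Cache: [lemon mango cat cherry]
  22. access mango: HIT. Next use of mango: step 25. Cache: [lemon mango cat cherry]
  23. access lemon: HIT. Next use of lemon: step 24. Cache: [lemon mango cat cherry]
  24. access lemon: HIT. Next use of lemon: step 26. Cache: [lemon mango cat cherry]
  25. access mango: HIT. Next use of mango: never. Cache: [lemon mango cat cherry]
  26. access lemon: HIT. Next use of lemon: step 27. Cache: [lemon mango cat cherry]
  27. access lemon: HIT. Next use of lemon: never. Cache: [lemon mango cat cherry]
  28. access cat: HIT. Next use of cat: never. Cache: [lemon mango cat cherry]
  29. access bee: MISS, evict lemon (next use: never). Cache: [mango cat cherry bee]
Total: 24 hits, 5 misses, 1 evictions

Answer: 1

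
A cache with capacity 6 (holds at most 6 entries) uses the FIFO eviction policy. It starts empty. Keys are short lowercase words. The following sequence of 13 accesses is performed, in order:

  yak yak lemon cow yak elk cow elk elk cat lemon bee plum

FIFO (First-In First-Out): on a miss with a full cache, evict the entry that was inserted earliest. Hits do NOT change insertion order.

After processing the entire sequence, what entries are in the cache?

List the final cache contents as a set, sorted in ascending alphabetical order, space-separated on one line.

Answer: bee cat cow elk lemon plum

Derivation:
FIFO simulation (capacity=6):
  1. access yak: MISS. Cache (old->new): [yak]
  2. access yak: HIT. Cache (old->new): [yak]
  3. access lemon: MISS. Cache (old->new): [yak lemon]
  4. access cow: MISS. Cache (old->new): [yak lemon cow]
  5. access yak: HIT. Cache (old->new): [yak lemon cow]
  6. access elk: MISS. Cache (old->new): [yak lemon cow elk]
  7. access cow: HIT. Cache (old->new): [yak lemon cow elk]
  8. access elk: HIT. Cache (old->new): [yak lemon cow elk]
  9. access elk: HIT. Cache (old->new): [yak lemon cow elk]
  10. access cat: MISS. Cache (old->new): [yak lemon cow elk cat]
  11. access lemon: HIT. Cache (old->new): [yak lemon cow elk cat]
  12. access bee: MISS. Cache (old->new): [yak lemon cow elk cat bee]
  13. access plum: MISS, evict yak. Cache (old->new): [lemon cow elk cat bee plum]
Total: 6 hits, 7 misses, 1 evictions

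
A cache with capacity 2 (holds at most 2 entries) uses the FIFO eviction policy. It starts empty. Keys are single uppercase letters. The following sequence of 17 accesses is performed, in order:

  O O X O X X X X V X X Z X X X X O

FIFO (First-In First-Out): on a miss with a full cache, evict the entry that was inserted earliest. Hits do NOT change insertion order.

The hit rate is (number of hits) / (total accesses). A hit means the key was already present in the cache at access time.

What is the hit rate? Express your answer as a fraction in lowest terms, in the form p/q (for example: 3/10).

FIFO simulation (capacity=2):
  1. access O: MISS. Cache (old->new): [O]
  2. access O: HIT. Cache (old->new): [O]
  3. access X: MISS. Cache (old->new): [O X]
  4. access O: HIT. Cache (old->new): [O X]
  5. access X: HIT. Cache (old->new): [O X]
  6. access X: HIT. Cache (old->new): [O X]
  7. access X: HIT. Cache (old->new): [O X]
  8. access X: HIT. Cache (old->new): [O X]
  9. access V: MISS, evict O. Cache (old->new): [X V]
  10. access X: HIT. Cache (old->new): [X V]
  11. access X: HIT. Cache (old->new): [X V]
  12. access Z: MISS, evict X. Cache (old->new): [V Z]
  13. access X: MISS, evict V. Cache (old->new): [Z X]
  14. access X: HIT. Cache (old->new): [Z X]
  15. access X: HIT. Cache (old->new): [Z X]
  16. access X: HIT. Cache (old->new): [Z X]
  17. access O: MISS, evict Z. Cache (old->new): [X O]
Total: 11 hits, 6 misses, 4 evictions

Hit rate = 11/17

Answer: 11/17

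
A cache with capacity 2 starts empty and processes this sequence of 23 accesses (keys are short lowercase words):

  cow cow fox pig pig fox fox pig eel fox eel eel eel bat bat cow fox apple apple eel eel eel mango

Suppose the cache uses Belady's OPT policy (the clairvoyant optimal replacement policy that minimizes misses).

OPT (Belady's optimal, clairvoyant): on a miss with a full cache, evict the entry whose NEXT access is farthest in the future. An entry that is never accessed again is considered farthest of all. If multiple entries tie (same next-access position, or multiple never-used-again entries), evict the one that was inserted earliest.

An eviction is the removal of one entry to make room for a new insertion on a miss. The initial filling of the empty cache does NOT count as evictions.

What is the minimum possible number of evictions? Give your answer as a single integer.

OPT (Belady) simulation (capacity=2):
  1. access cow: MISS. Cache: [cow]
  2. access cow: HIT. Next use of cow: step 16. Cache: [cow]
  3. access fox: MISS. Cache: [cow fox]
  4. access pig: MISS, evict cow (next use: step 16). Cache: [fox pig]
  5. access pig: HIT. Next use of pig: step 8. Cache: [fox pig]
  6. access fox: HIT. Next use of fox: step 7. Cache: [fox pig]
  7. access fox: HIT. Next use of fox: step 10. Cache: [fox pig]
  8. access pig: HIT. Next use of pig: never. Cache: [fox pig]
  9. access eel: MISS, evict pig (next use: never). Cache: [fox eel]
  10. access fox: HIT. Next use of fox: step 17. Cache: [fox eel]
  11. access eel: HIT. Next use of eel: step 12. Cache: [fox eel]
  12. access eel: HIT. Next use of eel: step 13. Cache: [fox eel]
  13. access eel: HIT. Next use of eel: step 20. Cache: [fox eel]
  14. access bat: MISS, evict eel (next use: step 20). Cache: [fox bat]
  15. access bat: HIT. Next use of bat: never. Cache: [fox bat]
  16. access cow: MISS, evict bat (next use: never). Cache: [fox cow]
  17. access fox: HIT. Next use of fox: never. Cache: [fox cow]
  18. access apple: MISS, evict fox (next use: never). Cache: [cow apple]
  19. access apple: HIT. Next use of apple: never. Cache: [cow apple]
  20. access eel: MISS, evict cow (next use: never). Cache: [apple eel]
  21. access eel: HIT. Next use of eel: step 22. Cache: [apple eel]
  22. access eel: HIT. Next use of eel: never. Cache: [apple eel]
  23. access mango: MISS, evict apple (next use: never). Cache: [eel mango]
Total: 14 hits, 9 misses, 7 evictions

Answer: 7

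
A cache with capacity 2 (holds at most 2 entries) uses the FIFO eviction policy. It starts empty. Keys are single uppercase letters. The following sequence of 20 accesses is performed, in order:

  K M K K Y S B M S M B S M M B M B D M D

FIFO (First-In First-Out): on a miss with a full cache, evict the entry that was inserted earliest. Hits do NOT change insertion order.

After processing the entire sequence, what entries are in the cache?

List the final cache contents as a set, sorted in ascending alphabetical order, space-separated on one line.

Answer: D M

Derivation:
FIFO simulation (capacity=2):
  1. access K: MISS. Cache (old->new): [K]
  2. access M: MISS. Cache (old->new): [K M]
  3. access K: HIT. Cache (old->new): [K M]
  4. access K: HIT. Cache (old->new): [K M]
  5. access Y: MISS, evict K. Cache (old->new): [M Y]
  6. access S: MISS, evict M. Cache (old->new): [Y S]
  7. access B: MISS, evict Y. Cache (old->new): [S B]
  8. access M: MISS, evict S. Cache (old->new): [B M]
  9. access S: MISS, evict B. Cache (old->new): [M S]
  10. access M: HIT. Cache (old->new): [M S]
  11. access B: MISS, evict M. Cache (old->new): [S B]
  12. access S: HIT. Cache (old->new): [S B]
  13. access M: MISS, evict S. Cache (old->new): [B M]
  14. access M: HIT. Cache (old->new): [B M]
  15. access B: HIT. Cache (old->new): [B M]
  16. access M: HIT. Cache (old->new): [B M]
  17. access B: HIT. Cache (old->new): [B M]
  18. access D: MISS, evict B. Cache (old->new): [M D]
  19. access M: HIT. Cache (old->new): [M D]
  20. access D: HIT. Cache (old->new): [M D]
Total: 10 hits, 10 misses, 8 evictions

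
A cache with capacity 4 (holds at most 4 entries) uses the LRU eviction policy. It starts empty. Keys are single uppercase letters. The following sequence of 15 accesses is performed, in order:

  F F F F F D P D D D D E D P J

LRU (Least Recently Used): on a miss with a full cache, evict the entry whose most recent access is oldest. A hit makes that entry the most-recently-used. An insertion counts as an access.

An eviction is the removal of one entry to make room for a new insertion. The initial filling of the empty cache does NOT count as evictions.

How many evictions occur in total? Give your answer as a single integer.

Answer: 1

Derivation:
LRU simulation (capacity=4):
  1. access F: MISS. Cache (LRU->MRU): [F]
  2. access F: HIT. Cache (LRU->MRU): [F]
  3. access F: HIT. Cache (LRU->MRU): [F]
  4. access F: HIT. Cache (LRU->MRU): [F]
  5. access F: HIT. Cache (LRU->MRU): [F]
  6. access D: MISS. Cache (LRU->MRU): [F D]
  7. access P: MISS. Cache (LRU->MRU): [F D P]
  8. access D: HIT. Cache (LRU->MRU): [F P D]
  9. access D: HIT. Cache (LRU->MRU): [F P D]
  10. access D: HIT. Cache (LRU->MRU): [F P D]
  11. access D: HIT. Cache (LRU->MRU): [F P D]
  12. access E: MISS. Cache (LRU->MRU): [F P D E]
  13. access D: HIT. Cache (LRU->MRU): [F P E D]
  14. access P: HIT. Cache (LRU->MRU): [F E D P]
  15. access J: MISS, evict F. Cache (LRU->MRU): [E D P J]
Total: 10 hits, 5 misses, 1 evictions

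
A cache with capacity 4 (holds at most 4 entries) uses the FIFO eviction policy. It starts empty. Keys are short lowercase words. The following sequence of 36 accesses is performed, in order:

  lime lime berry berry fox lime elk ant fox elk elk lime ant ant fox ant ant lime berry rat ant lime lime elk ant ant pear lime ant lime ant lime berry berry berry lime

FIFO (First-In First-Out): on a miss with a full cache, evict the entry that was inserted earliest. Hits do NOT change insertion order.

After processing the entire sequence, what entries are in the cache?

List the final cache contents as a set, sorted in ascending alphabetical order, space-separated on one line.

FIFO simulation (capacity=4):
  1. access lime: MISS. Cache (old->new): [lime]
  2. access lime: HIT. Cache (old->new): [lime]
  3. access berry: MISS. Cache (old->new): [lime berry]
  4. access berry: HIT. Cache (old->new): [lime berry]
  5. access fox: MISS. Cache (old->new): [lime berry fox]
  6. access lime: HIT. Cache (old->new): [lime berry fox]
  7. access elk: MISS. Cache (old->new): [lime berry fox elk]
  8. access ant: MISS, evict lime. Cache (old->new): [berry fox elk ant]
  9. access fox: HIT. Cache (old->new): [berry fox elk ant]
  10. access elk: HIT. Cache (old->new): [berry fox elk ant]
  11. access elk: HIT. Cache (old->new): [berry fox elk ant]
  12. access lime: MISS, evict berry. Cache (old->new): [fox elk ant lime]
  13. access ant: HIT. Cache (old->new): [fox elk ant lime]
  14. access ant: HIT. Cache (old->new): [fox elk ant lime]
  15. access fox: HIT. Cache (old->new): [fox elk ant lime]
  16. access ant: HIT. Cache (old->new): [fox elk ant lime]
  17. access ant: HIT. Cache (old->new): [fox elk ant lime]
  18. access lime: HIT. Cache (old->new): [fox elk ant lime]
  19. access berry: MISS, evict fox. Cache (old->new): [elk ant lime berry]
  20. access rat: MISS, evict elk. Cache (old->new): [ant lime berry rat]
  21. access ant: HIT. Cache (old->new): [ant lime berry rat]
  22. access lime: HIT. Cache (old->new): [ant lime berry rat]
  23. access lime: HIT. Cache (old->new): [ant lime berry rat]
  24. access elk: MISS, evict ant. Cache (old->new): [lime berry rat elk]
  25. access ant: MISS, evict lime. Cache (old->new): [berry rat elk ant]
  26. access ant: HIT. Cache (old->new): [berry rat elk ant]
  27. access pear: MISS, evict berry. Cache (old->new): [rat elk ant pear]
  28. access lime: MISS, evict rat. Cache (old->new): [elk ant pear lime]
  29. access ant: HIT. Cache (old->new): [elk ant pear lime]
  30. access lime: HIT. Cache (old->new): [elk ant pear lime]
  31. access ant: HIT. Cache (old->new): [elk ant pear lime]
  32. access lime: HIT. Cache (old->new): [elk ant pear lime]
  33. access berry: MISS, evict elk. Cache (old->new): [ant pear lime berry]
  34. access berry: HIT. Cache (old->new): [ant pear lime berry]
  35. access berry: HIT. Cache (old->new): [ant pear lime berry]
  36. access lime: HIT. Cache (old->new): [ant pear lime berry]
Total: 23 hits, 13 misses, 9 evictions

Answer: ant berry lime pear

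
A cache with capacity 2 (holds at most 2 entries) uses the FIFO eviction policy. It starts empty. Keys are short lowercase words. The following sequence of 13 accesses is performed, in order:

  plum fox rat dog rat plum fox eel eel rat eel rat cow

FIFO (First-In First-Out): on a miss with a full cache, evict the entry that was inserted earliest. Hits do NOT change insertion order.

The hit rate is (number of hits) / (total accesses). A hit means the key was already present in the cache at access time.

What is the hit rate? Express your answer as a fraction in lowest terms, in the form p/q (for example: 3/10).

FIFO simulation (capacity=2):
  1. access plum: MISS. Cache (old->new): [plum]
  2. access fox: MISS. Cache (old->new): [plum fox]
  3. access rat: MISS, evict plum. Cache (old->new): [fox rat]
  4. access dog: MISS, evict fox. Cache (old->new): [rat dog]
  5. access rat: HIT. Cache (old->new): [rat dog]
  6. access plum: MISS, evict rat. Cache (old->new): [dog plum]
  7. access fox: MISS, evict dog. Cache (old->new): [plum fox]
  8. access eel: MISS, evict plum. Cache (old->new): [fox eel]
  9. access eel: HIT. Cache (old->new): [fox eel]
  10. access rat: MISS, evict fox. Cache (old->new): [eel rat]
  11. access eel: HIT. Cache (old->new): [eel rat]
  12. access rat: HIT. Cache (old->new): [eel rat]
  13. access cow: MISS, evict eel. Cache (old->new): [rat cow]
Total: 4 hits, 9 misses, 7 evictions

Hit rate = 4/13

Answer: 4/13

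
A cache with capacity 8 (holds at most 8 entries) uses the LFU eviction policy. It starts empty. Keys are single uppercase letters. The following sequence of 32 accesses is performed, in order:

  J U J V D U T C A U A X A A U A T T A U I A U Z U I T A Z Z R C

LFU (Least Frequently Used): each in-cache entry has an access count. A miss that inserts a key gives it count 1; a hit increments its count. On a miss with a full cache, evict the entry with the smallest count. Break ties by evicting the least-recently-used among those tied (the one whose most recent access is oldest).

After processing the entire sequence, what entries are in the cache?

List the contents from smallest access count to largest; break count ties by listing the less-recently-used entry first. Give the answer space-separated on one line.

LFU simulation (capacity=8):
  1. access J: MISS. Cache: [J(c=1)]
  2. access U: MISS. Cache: [J(c=1) U(c=1)]
  3. access J: HIT, count now 2. Cache: [U(c=1) J(c=2)]
  4. access V: MISS. Cache: [U(c=1) V(c=1) J(c=2)]
  5. access D: MISS. Cache: [U(c=1) V(c=1) D(c=1) J(c=2)]
  6. access U: HIT, count now 2. Cache: [V(c=1) D(c=1) J(c=2) U(c=2)]
  7. access T: MISS. Cache: [V(c=1) D(c=1) T(c=1) J(c=2) U(c=2)]
  8. access C: MISS. Cache: [V(c=1) D(c=1) T(c=1) C(c=1) J(c=2) U(c=2)]
  9. access A: MISS. Cache: [V(c=1) D(c=1) T(c=1) C(c=1) A(c=1) J(c=2) U(c=2)]
  10. access U: HIT, count now 3. Cache: [V(c=1) D(c=1) T(c=1) C(c=1) A(c=1) J(c=2) U(c=3)]
  11. access A: HIT, count now 2. Cache: [V(c=1) D(c=1) T(c=1) C(c=1) J(c=2) A(c=2) U(c=3)]
  12. access X: MISS. Cache: [V(c=1) D(c=1) T(c=1) C(c=1) X(c=1) J(c=2) A(c=2) U(c=3)]
  13. access A: HIT, count now 3. Cache: [V(c=1) D(c=1) T(c=1) C(c=1) X(c=1) J(c=2) U(c=3) A(c=3)]
  14. access A: HIT, count now 4. Cache: [V(c=1) D(c=1) T(c=1) C(c=1) X(c=1) J(c=2) U(c=3) A(c=4)]
  15. access U: HIT, count now 4. Cache: [V(c=1) D(c=1) T(c=1) C(c=1) X(c=1) J(c=2) A(c=4) U(c=4)]
  16. access A: HIT, count now 5. Cache: [V(c=1) D(c=1) T(c=1) C(c=1) X(c=1) J(c=2) U(c=4) A(c=5)]
  17. access T: HIT, count now 2. Cache: [V(c=1) D(c=1) C(c=1) X(c=1) J(c=2) T(c=2) U(c=4) A(c=5)]
  18. access T: HIT, count now 3. Cache: [V(c=1) D(c=1) C(c=1) X(c=1) J(c=2) T(c=3) U(c=4) A(c=5)]
  19. access A: HIT, count now 6. Cache: [V(c=1) D(c=1) C(c=1) X(c=1) J(c=2) T(c=3) U(c=4) A(c=6)]
  20. access U: HIT, count now 5. Cache: [V(c=1) D(c=1) C(c=1) X(c=1) J(c=2) T(c=3) U(c=5) A(c=6)]
  21. access I: MISS, evict V(c=1). Cache: [D(c=1) C(c=1) X(c=1) I(c=1) J(c=2) T(c=3) U(c=5) A(c=6)]
  22. access A: HIT, count now 7. Cache: [D(c=1) C(c=1) X(c=1) I(c=1) J(c=2) T(c=3) U(c=5) A(c=7)]
  23. access U: HIT, count now 6. Cache: [D(c=1) C(c=1) X(c=1) I(c=1) J(c=2) T(c=3) U(c=6) A(c=7)]
  24. access Z: MISS, evict D(c=1). Cache: [C(c=1) X(c=1) I(c=1) Z(c=1) J(c=2) T(c=3) U(c=6) A(c=7)]
  25. access U: HIT, count now 7. Cache: [C(c=1) X(c=1) I(c=1) Z(c=1) J(c=2) T(c=3) A(c=7) U(c=7)]
  26. access I: HIT, count now 2. Cache: [C(c=1) X(c=1) Z(c=1) J(c=2) I(c=2) T(c=3) A(c=7) U(c=7)]
  27. access T: HIT, count now 4. Cache: [C(c=1) X(c=1) Z(c=1) J(c=2) I(c=2) T(c=4) A(c=7) U(c=7)]
  28. access A: HIT, count now 8. Cache: [C(c=1) X(c=1) Z(c=1) J(c=2) I(c=2) T(c=4) U(c=7) A(c=8)]
  29. access Z: HIT, count now 2. Cache: [C(c=1) X(c=1) J(c=2) I(c=2) Z(c=2) T(c=4) U(c=7) A(c=8)]
  30. access Z: HIT, count now 3. Cache: [C(c=1) X(c=1) J(c=2) I(c=2) Z(c=3) T(c=4) U(c=7) A(c=8)]
  31. access R: MISS, evict C(c=1). Cache: [X(c=1) R(c=1) J(c=2) I(c=2) Z(c=3) T(c=4) U(c=7) A(c=8)]
  32. access C: MISS, evict X(c=1). Cache: [R(c=1) C(c=1) J(c=2) I(c=2) Z(c=3) T(c=4) U(c=7) A(c=8)]
Total: 20 hits, 12 misses, 4 evictions

Answer: R C J I Z T U A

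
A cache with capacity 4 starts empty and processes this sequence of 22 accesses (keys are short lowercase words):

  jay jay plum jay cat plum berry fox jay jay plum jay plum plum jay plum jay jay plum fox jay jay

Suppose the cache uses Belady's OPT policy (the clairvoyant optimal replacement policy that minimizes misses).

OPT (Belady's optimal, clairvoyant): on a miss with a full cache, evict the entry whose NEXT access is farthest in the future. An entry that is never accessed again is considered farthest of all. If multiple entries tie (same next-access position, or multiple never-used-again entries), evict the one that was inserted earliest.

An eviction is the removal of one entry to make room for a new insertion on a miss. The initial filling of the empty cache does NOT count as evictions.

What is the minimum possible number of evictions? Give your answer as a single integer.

Answer: 1

Derivation:
OPT (Belady) simulation (capacity=4):
  1. access jay: MISS. Cache: [jay]
  2. access jay: HIT. Next use of jay: step 4. Cache: [jay]
  3. access plum: MISS. Cache: [jay plum]
  4. access jay: HIT. Next use of jay: step 9. Cache: [jay plum]
  5. access cat: MISS. Cache: [jay plum cat]
  6. access plum: HIT. Next use of plum: step 11. Cache: [jay plum cat]
  7. access berry: MISS. Cache: [jay plum cat berry]
  8. access fox: MISS, evict cat (next use: never). Cache: [jay plum berry fox]
  9. access jay: HIT. Next use of jay: step 10. Cache: [jay plum berry fox]
  10. access jay: HIT. Next use of jay: step 12. Cache: [jay plum berry fox]
  11. access plum: HIT. Next use of plum: step 13. Cache: [jay plum berry fox]
  12. access jay: HIT. Next use of jay: step 15. Cache: [jay plum berry fox]
  13. access plum: HIT. Next use of plum: step 14. Cache: [jay plum berry fox]
  14. access plum: HIT. Next use of plum: step 16. Cache: [jay plum berry fox]
  15. access jay: HIT. Next use of jay: step 17. Cache: [jay plum berry fox]
  16. access plum: HIT. Next use of plum: step 19. Cache: [jay plum berry fox]
  17. access jay: HIT. Next use of jay: step 18. Cache: [jay plum berry fox]
  18. access jay: HIT. Next use of jay: step 21. Cache: [jay plum berry fox]
  19. access plum: HIT. Next use of plum: never. Cache: [jay plum berry fox]
  20. access fox: HIT. Next use of fox: never. Cache: [jay plum berry fox]
  21. access jay: HIT. Next use of jay: step 22. Cache: [jay plum berry fox]
  22. access jay: HIT. Next use of jay: never. Cache: [jay plum berry fox]
Total: 17 hits, 5 misses, 1 evictions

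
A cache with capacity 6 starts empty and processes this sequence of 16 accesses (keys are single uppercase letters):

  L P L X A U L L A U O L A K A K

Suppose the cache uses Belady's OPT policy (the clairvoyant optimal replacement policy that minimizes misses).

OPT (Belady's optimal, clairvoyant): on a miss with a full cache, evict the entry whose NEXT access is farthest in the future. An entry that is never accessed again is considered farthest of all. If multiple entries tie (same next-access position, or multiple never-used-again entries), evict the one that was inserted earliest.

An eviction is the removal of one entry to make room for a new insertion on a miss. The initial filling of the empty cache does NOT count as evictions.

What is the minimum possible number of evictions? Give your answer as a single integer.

OPT (Belady) simulation (capacity=6):
  1. access L: MISS. Cache: [L]
  2. access P: MISS. Cache: [L P]
  3. access L: HIT. Next use of L: step 7. Cache: [L P]
  4. access X: MISS. Cache: [L P X]
  5. access A: MISS. Cache: [L P X A]
  6. access U: MISS. Cache: [L P X A U]
  7. access L: HIT. Next use of L: step 8. Cache: [L P X A U]
  8. access L: HIT. Next use of L: step 12. Cache: [L P X A U]
  9. access A: HIT. Next use of A: step 13. Cache: [L P X A U]
  10. access U: HIT. Next use of U: never. Cache: [L P X A U]
  11. access O: MISS. Cache: [L P X A U O]
  12. access L: HIT. Next use of L: never. Cache: [L P X A U O]
  13. access A: HIT. Next use of A: step 15. Cache: [L P X A U O]
  14. access K: MISS, evict L (next use: never). Cache: [P X A U O K]
  15. access A: HIT. Next use of A: never. Cache: [P X A U O K]
  16. access K: HIT. Next use of K: never. Cache: [P X A U O K]
Total: 9 hits, 7 misses, 1 evictions

Answer: 1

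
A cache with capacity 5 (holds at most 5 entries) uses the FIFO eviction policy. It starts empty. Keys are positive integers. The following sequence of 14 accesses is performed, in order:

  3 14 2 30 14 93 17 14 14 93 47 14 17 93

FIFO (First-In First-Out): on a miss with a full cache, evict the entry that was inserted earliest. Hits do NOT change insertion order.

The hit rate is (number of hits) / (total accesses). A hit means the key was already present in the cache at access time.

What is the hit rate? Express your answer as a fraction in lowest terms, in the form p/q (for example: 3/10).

Answer: 3/7

Derivation:
FIFO simulation (capacity=5):
  1. access 3: MISS. Cache (old->new): [3]
  2. access 14: MISS. Cache (old->new): [3 14]
  3. access 2: MISS. Cache (old->new): [3 14 2]
  4. access 30: MISS. Cache (old->new): [3 14 2 30]
  5. access 14: HIT. Cache (old->new): [3 14 2 30]
  6. access 93: MISS. Cache (old->new): [3 14 2 30 93]
  7. access 17: MISS, evict 3. Cache (old->new): [14 2 30 93 17]
  8. access 14: HIT. Cache (old->new): [14 2 30 93 17]
  9. access 14: HIT. Cache (old->new): [14 2 30 93 17]
  10. access 93: HIT. Cache (old->new): [14 2 30 93 17]
  11. access 47: MISS, evict 14. Cache (old->new): [2 30 93 17 47]
  12. access 14: MISS, evict 2. Cache (old->new): [30 93 17 47 14]
  13. access 17: HIT. Cache (old->new): [30 93 17 47 14]
  14. access 93: HIT. Cache (old->new): [30 93 17 47 14]
Total: 6 hits, 8 misses, 3 evictions

Hit rate = 6/14 = 3/7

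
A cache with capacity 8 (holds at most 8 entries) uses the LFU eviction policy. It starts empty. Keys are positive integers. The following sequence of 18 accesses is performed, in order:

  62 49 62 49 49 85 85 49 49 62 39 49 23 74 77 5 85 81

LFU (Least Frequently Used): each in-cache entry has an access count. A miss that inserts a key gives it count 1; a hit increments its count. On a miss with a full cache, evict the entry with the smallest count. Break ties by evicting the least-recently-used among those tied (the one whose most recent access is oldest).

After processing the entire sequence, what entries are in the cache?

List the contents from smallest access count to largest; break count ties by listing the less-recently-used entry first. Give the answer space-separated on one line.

Answer: 23 74 77 5 81 62 85 49

Derivation:
LFU simulation (capacity=8):
  1. access 62: MISS. Cache: [62(c=1)]
  2. access 49: MISS. Cache: [62(c=1) 49(c=1)]
  3. access 62: HIT, count now 2. Cache: [49(c=1) 62(c=2)]
  4. access 49: HIT, count now 2. Cache: [62(c=2) 49(c=2)]
  5. access 49: HIT, count now 3. Cache: [62(c=2) 49(c=3)]
  6. access 85: MISS. Cache: [85(c=1) 62(c=2) 49(c=3)]
  7. access 85: HIT, count now 2. Cache: [62(c=2) 85(c=2) 49(c=3)]
  8. access 49: HIT, count now 4. Cache: [62(c=2) 85(c=2) 49(c=4)]
  9. access 49: HIT, count now 5. Cache: [62(c=2) 85(c=2) 49(c=5)]
  10. access 62: HIT, count now 3. Cache: [85(c=2) 62(c=3) 49(c=5)]
  11. access 39: MISS. Cache: [39(c=1) 85(c=2) 62(c=3) 49(c=5)]
  12. access 49: HIT, count now 6. Cache: [39(c=1) 85(c=2) 62(c=3) 49(c=6)]
  13. access 23: MISS. Cache: [39(c=1) 23(c=1) 85(c=2) 62(c=3) 49(c=6)]
  14. access 74: MISS. Cache: [39(c=1) 23(c=1) 74(c=1) 85(c=2) 62(c=3) 49(c=6)]
  15. access 77: MISS. Cache: [39(c=1) 23(c=1) 74(c=1) 77(c=1) 85(c=2) 62(c=3) 49(c=6)]
  16. access 5: MISS. Cache: [39(c=1) 23(c=1) 74(c=1) 77(c=1) 5(c=1) 85(c=2) 62(c=3) 49(c=6)]
  17. access 85: HIT, count now 3. Cache: [39(c=1) 23(c=1) 74(c=1) 77(c=1) 5(c=1) 62(c=3) 85(c=3) 49(c=6)]
  18. access 81: MISS, evict 39(c=1). Cache: [23(c=1) 74(c=1) 77(c=1) 5(c=1) 81(c=1) 62(c=3) 85(c=3) 49(c=6)]
Total: 9 hits, 9 misses, 1 evictions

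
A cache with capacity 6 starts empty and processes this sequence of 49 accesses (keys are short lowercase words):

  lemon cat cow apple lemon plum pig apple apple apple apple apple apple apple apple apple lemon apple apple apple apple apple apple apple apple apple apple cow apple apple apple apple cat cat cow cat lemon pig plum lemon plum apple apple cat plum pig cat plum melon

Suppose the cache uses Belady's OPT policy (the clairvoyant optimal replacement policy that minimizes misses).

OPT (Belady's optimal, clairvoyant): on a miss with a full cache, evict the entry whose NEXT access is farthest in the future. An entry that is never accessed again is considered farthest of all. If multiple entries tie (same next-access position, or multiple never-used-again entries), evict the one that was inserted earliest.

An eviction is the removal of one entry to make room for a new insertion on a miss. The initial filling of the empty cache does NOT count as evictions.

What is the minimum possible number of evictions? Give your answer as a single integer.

Answer: 1

Derivation:
OPT (Belady) simulation (capacity=6):
  1. access lemon: MISS. Cache: [lemon]
  2. access cat: MISS. Cache: [lemon cat]
  3. access cow: MISS. Cache: [lemon cat cow]
  4. access apple: MISS. Cache: [lemon cat cow apple]
  5. access lemon: HIT. Next use of lemon: step 17. Cache: [lemon cat cow apple]
  6. access plum: MISS. Cache: [lemon cat cow apple plum]
  7. access pig: MISS. Cache: [lemon cat cow apple plum pig]
  8. access apple: HIT. Next use of apple: step 9. Cache: [lemon cat cow apple plum pig]
  9. access apple: HIT. Next use of apple: step 10. Cache: [lemon cat cow apple plum pig]
  10. access apple: HIT. Next use of apple: step 11. Cache: [lemon cat cow apple plum pig]
  11. access apple: HIT. Next use of apple: step 12. Cache: [lemon cat cow apple plum pig]
  12. access apple: HIT. Next use of apple: step 13. Cache: [lemon cat cow apple plum pig]
  13. access apple: HIT. Next use of apple: step 14. Cache: [lemon cat cow apple plum pig]
  14. access apple: HIT. Next use of apple: step 15. Cache: [lemon cat cow apple plum pig]
  15. access apple: HIT. Next use of apple: step 16. Cache: [lemon cat cow apple plum pig]
  16. access apple: HIT. Next use of apple: step 18. Cache: [lemon cat cow apple plum pig]
  17. access lemon: HIT. Next use of lemon: step 37. Cache: [lemon cat cow apple plum pig]
  18. access apple: HIT. Next use of apple: step 19. Cache: [lemon cat cow apple plum pig]
  19. access apple: HIT. Next use of apple: step 20. Cache: [lemon cat cow apple plum pig]
  20. access apple: HIT. Next use of apple: step 21. Cache: [lemon cat cow apple plum pig]
  21. access apple: HIT. Next use of apple: step 22. Cache: [lemon cat cow apple plum pig]
  22. access apple: HIT. Next use of apple: step 23. Cache: [lemon cat cow apple plum pig]
  23. access apple: HIT. Next use of apple: step 24. Cache: [lemon cat cow apple plum pig]
  24. access apple: HIT. Next use of apple: step 25. Cache: [lemon cat cow apple plum pig]
  25. access apple: HIT. Next use of apple: step 26. Cache: [lemon cat cow apple plum pig]
  26. access apple: HIT. Next use of apple: step 27. Cache: [lemon cat cow apple plum pig]
  27. access apple: HIT. Next use of apple: step 29. Cache: [lemon cat cow apple plum pig]
  28. access cow: HIT. Next use of cow: step 35. Cache: [lemon cat cow apple plum pig]
  29. access apple: HIT. Next use of apple: step 30. Cache: [lemon cat cow apple plum pig]
  30. access apple: HIT. Next use of apple: step 31. Cache: [lemon cat cow apple plum pig]
  31. access apple: HIT. Next use of apple: step 32. Cache: [lemon cat cow apple plum pig]
  32. access apple: HIT. Next use of apple: step 42. Cache: [lemon cat cow apple plum pig]
  33. access cat: HIT. Next use of cat: step 34. Cache: [lemon cat cow apple plum pig]
  34. access cat: HIT. Next use of cat: step 36. Cache: [lemon cat cow apple plum pig]
  35. access cow: HIT. Next use of cow: never. Cache: [lemon cat cow apple plum pig]
  36. access cat: HIT. Next use of cat: step 44. Cache: [lemon cat cow apple plum pig]
  37. access lemon: HIT. Next use of lemon: step 40. Cache: [lemon cat cow apple plum pig]
  38. access pig: HIT. Next use of pig: step 46. Cache: [lemon cat cow apple plum pig]
  39. access plum: HIT. Next use of plum: step 41. Cache: [lemon cat cow apple plum pig]
  40. access lemon: HIT. Next use of lemon: never. Cache: [lemon cat cow apple plum pig]
  41. access plum: HIT. Next use of plum: step 45. Cache: [lemon cat cow apple plum pig]
  42. access apple: HIT. Next use of apple: step 43. Cache: [lemon cat cow apple plum pig]
  43. access apple: HIT. Next use of apple: never. Cache: [lemon cat cow apple plum pig]
  44. access cat: HIT. Next use of cat: step 47. Cache: [lemon cat cow apple plum pig]
  45. access plum: HIT. Next use of plum: step 48. Cache: [lemon cat cow apple plum pig]
  46. access pig: HIT. Next use of pig: never. Cache: [lemon cat cow apple plum pig]
  47. access cat: HIT. Next use of cat: never. Cache: [lemon cat cow apple plum pig]
  48. access plum: HIT. Next use of plum: never. Cache: [lemon cat cow apple plum pig]
  49. access melon: MISS, evict lemon (next use: never). Cache: [cat cow apple plum pig melon]
Total: 42 hits, 7 misses, 1 evictions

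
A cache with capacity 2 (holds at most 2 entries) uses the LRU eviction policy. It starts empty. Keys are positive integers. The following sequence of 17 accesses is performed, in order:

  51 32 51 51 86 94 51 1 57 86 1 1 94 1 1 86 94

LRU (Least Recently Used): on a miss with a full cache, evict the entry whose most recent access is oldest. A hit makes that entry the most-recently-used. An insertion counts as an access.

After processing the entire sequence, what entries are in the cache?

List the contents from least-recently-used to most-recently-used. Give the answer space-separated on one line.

LRU simulation (capacity=2):
  1. access 51: MISS. Cache (LRU->MRU): [51]
  2. access 32: MISS. Cache (LRU->MRU): [51 32]
  3. access 51: HIT. Cache (LRU->MRU): [32 51]
  4. access 51: HIT. Cache (LRU->MRU): [32 51]
  5. access 86: MISS, evict 32. Cache (LRU->MRU): [51 86]
  6. access 94: MISS, evict 51. Cache (LRU->MRU): [86 94]
  7. access 51: MISS, evict 86. Cache (LRU->MRU): [94 51]
  8. access 1: MISS, evict 94. Cache (LRU->MRU): [51 1]
  9. access 57: MISS, evict 51. Cache (LRU->MRU): [1 57]
  10. access 86: MISS, evict 1. Cache (LRU->MRU): [57 86]
  11. access 1: MISS, evict 57. Cache (LRU->MRU): [86 1]
  12. access 1: HIT. Cache (LRU->MRU): [86 1]
  13. access 94: MISS, evict 86. Cache (LRU->MRU): [1 94]
  14. access 1: HIT. Cache (LRU->MRU): [94 1]
  15. access 1: HIT. Cache (LRU->MRU): [94 1]
  16. access 86: MISS, evict 94. Cache (LRU->MRU): [1 86]
  17. access 94: MISS, evict 1. Cache (LRU->MRU): [86 94]
Total: 5 hits, 12 misses, 10 evictions

Answer: 86 94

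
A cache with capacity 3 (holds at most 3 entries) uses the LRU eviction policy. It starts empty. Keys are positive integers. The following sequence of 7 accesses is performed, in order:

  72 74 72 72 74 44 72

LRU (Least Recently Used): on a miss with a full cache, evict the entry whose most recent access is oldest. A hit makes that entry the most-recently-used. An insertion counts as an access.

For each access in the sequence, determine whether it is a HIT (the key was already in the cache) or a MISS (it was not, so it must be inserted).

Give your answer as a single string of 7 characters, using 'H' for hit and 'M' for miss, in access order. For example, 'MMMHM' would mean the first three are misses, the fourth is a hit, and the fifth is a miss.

LRU simulation (capacity=3):
  1. access 72: MISS. Cache (LRU->MRU): [72]
  2. access 74: MISS. Cache (LRU->MRU): [72 74]
  3. access 72: HIT. Cache (LRU->MRU): [74 72]
  4. access 72: HIT. Cache (LRU->MRU): [74 72]
  5. access 74: HIT. Cache (LRU->MRU): [72 74]
  6. access 44: MISS. Cache (LRU->MRU): [72 74 44]
  7. access 72: HIT. Cache (LRU->MRU): [74 44 72]
Total: 4 hits, 3 misses, 0 evictions

Answer: MMHHHMH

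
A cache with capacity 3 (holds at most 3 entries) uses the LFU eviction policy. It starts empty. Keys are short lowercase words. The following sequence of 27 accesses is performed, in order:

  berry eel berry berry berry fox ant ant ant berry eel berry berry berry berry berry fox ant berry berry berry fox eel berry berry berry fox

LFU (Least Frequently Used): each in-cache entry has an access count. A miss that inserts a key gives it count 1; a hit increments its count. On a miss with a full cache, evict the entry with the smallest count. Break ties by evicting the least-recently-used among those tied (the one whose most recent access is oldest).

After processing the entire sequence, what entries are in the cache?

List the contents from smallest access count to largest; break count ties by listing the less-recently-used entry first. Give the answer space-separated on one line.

LFU simulation (capacity=3):
  1. access berry: MISS. Cache: [berry(c=1)]
  2. access eel: MISS. Cache: [berry(c=1) eel(c=1)]
  3. access berry: HIT, count now 2. Cache: [eel(c=1) berry(c=2)]
  4. access berry: HIT, count now 3. Cache: [eel(c=1) berry(c=3)]
  5. access berry: HIT, count now 4. Cache: [eel(c=1) berry(c=4)]
  6. access fox: MISS. Cache: [eel(c=1) fox(c=1) berry(c=4)]
  7. access ant: MISS, evict eel(c=1). Cache: [fox(c=1) ant(c=1) berry(c=4)]
  8. access ant: HIT, count now 2. Cache: [fox(c=1) ant(c=2) berry(c=4)]
  9. access ant: HIT, count now 3. Cache: [fox(c=1) ant(c=3) berry(c=4)]
  10. access berry: HIT, count now 5. Cache: [fox(c=1) ant(c=3) berry(c=5)]
  11. access eel: MISS, evict fox(c=1). Cache: [eel(c=1) ant(c=3) berry(c=5)]
  12. access berry: HIT, count now 6. Cache: [eel(c=1) ant(c=3) berry(c=6)]
  13. access berry: HIT, count now 7. Cache: [eel(c=1) ant(c=3) berry(c=7)]
  14. access berry: HIT, count now 8. Cache: [eel(c=1) ant(c=3) berry(c=8)]
  15. access berry: HIT, count now 9. Cache: [eel(c=1) ant(c=3) berry(c=9)]
  16. access berry: HIT, count now 10. Cache: [eel(c=1) ant(c=3) berry(c=10)]
  17. access fox: MISS, evict eel(c=1). Cache: [fox(c=1) ant(c=3) berry(c=10)]
  18. access ant: HIT, count now 4. Cache: [fox(c=1) ant(c=4) berry(c=10)]
  19. access berry: HIT, count now 11. Cache: [fox(c=1) ant(c=4) berry(c=11)]
  20. access berry: HIT, count now 12. Cache: [fox(c=1) ant(c=4) berry(c=12)]
  21. access berry: HIT, count now 13. Cache: [fox(c=1) ant(c=4) berry(c=13)]
  22. access fox: HIT, count now 2. Cache: [fox(c=2) ant(c=4) berry(c=13)]
  23. access eel: MISS, evict fox(c=2). Cache: [eel(c=1) ant(c=4) berry(c=13)]
  24. access berry: HIT, count now 14. Cache: [eel(c=1) ant(c=4) berry(c=14)]
  25. access berry: HIT, count now 15. Cache: [eel(c=1) ant(c=4) berry(c=15)]
  26. access berry: HIT, count now 16. Cache: [eel(c=1) ant(c=4) berry(c=16)]
  27. access fox: MISS, evict eel(c=1). Cache: [fox(c=1) ant(c=4) berry(c=16)]
Total: 19 hits, 8 misses, 5 evictions

Answer: fox ant berry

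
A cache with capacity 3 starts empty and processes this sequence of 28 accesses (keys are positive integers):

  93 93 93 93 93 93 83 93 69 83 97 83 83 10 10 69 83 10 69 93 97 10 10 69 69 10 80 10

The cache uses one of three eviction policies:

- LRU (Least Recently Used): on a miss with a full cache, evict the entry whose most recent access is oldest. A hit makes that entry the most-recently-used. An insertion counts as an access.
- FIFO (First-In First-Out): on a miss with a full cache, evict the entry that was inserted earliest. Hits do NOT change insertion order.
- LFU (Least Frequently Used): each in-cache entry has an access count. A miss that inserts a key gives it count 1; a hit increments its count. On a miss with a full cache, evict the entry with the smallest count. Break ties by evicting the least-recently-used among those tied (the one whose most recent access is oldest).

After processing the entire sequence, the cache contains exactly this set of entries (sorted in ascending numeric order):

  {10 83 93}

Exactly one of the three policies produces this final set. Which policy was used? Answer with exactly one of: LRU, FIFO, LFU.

Answer: LFU

Derivation:
Simulating under each policy and comparing final sets:
  LRU: final set = {10 69 80} -> differs
  FIFO: final set = {10 69 80} -> differs
  LFU: final set = {10 83 93} -> MATCHES target
Only LFU produces the target set.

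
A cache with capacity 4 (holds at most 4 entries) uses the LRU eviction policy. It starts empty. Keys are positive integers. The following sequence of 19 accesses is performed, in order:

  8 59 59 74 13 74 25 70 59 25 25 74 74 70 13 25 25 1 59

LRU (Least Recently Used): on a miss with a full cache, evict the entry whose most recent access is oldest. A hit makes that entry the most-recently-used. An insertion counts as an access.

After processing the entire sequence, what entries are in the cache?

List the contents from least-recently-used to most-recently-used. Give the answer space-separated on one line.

Answer: 13 25 1 59

Derivation:
LRU simulation (capacity=4):
  1. access 8: MISS. Cache (LRU->MRU): [8]
  2. access 59: MISS. Cache (LRU->MRU): [8 59]
  3. access 59: HIT. Cache (LRU->MRU): [8 59]
  4. access 74: MISS. Cache (LRU->MRU): [8 59 74]
  5. access 13: MISS. Cache (LRU->MRU): [8 59 74 13]
  6. access 74: HIT. Cache (LRU->MRU): [8 59 13 74]
  7. access 25: MISS, evict 8. Cache (LRU->MRU): [59 13 74 25]
  8. access 70: MISS, evict 59. Cache (LRU->MRU): [13 74 25 70]
  9. access 59: MISS, evict 13. Cache (LRU->MRU): [74 25 70 59]
  10. access 25: HIT. Cache (LRU->MRU): [74 70 59 25]
  11. access 25: HIT. Cache (LRU->MRU): [74 70 59 25]
  12. access 74: HIT. Cache (LRU->MRU): [70 59 25 74]
  13. access 74: HIT. Cache (LRU->MRU): [70 59 25 74]
  14. access 70: HIT. Cache (LRU->MRU): [59 25 74 70]
  15. access 13: MISS, evict 59. Cache (LRU->MRU): [25 74 70 13]
  16. access 25: HIT. Cache (LRU->MRU): [74 70 13 25]
  17. access 25: HIT. Cache (LRU->MRU): [74 70 13 25]
  18. access 1: MISS, evict 74. Cache (LRU->MRU): [70 13 25 1]
  19. access 59: MISS, evict 70. Cache (LRU->MRU): [13 25 1 59]
Total: 9 hits, 10 misses, 6 evictions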